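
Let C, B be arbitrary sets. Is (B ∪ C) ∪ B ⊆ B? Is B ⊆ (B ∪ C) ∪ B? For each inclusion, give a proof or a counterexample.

(⟹) This inclusion fails. Take C = {1}, B = ∅; then 1 ∈ (B ∪ C) ∪ B but 1 ∉ B.

(⟸) Let x ∈ B. Then either x ∈ B and x ∉ C; or x ∈ C ∩ B. In each case x ∈ (B ∪ C) ∪ B, so B ⊆ (B ∪ C) ∪ B.

(⊆) fails; (⊇) holds.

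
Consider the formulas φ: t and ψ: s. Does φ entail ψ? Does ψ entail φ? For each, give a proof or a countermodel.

Both directions fail.

(→) This fails. Under t = T, s = F, the left side is true but the right side is false.

(←) This fails. Under t = F, s = T, the left side is false but the right side is true.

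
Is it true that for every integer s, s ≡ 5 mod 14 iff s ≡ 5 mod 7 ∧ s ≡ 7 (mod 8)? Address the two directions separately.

Only the converse holds.

(⟹) This fails: s = 33 gives 33 ≡ 5 (mod 14) but 33 ≡ 1 (mod 8), so the conjunction on the right does not hold.

(⟸) Conversely, if s ≡ 5 (mod 7) and s ≡ 7 (mod 8), then by the Chinese remainder theorem s ≡ 47 (mod 56). Since 47 ≡ 5 (mod 14) and 14 ∣ 56, we get s ≡ 5 (mod 14).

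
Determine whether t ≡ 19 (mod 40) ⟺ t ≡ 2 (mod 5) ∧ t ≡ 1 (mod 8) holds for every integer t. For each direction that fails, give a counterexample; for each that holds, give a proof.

Neither implication holds.

[⇒] This fails: t = 19 gives 19 ≡ 19 (mod 40) but 19 ≡ 4 (mod 5), so the conjunction on the right does not hold.

[⇐] This fails: t = 17 satisfies both congruences on the right (17 ≡ 2 mod 5 and 17 ≡ 1 mod 8) yet 17 ≡ 17 (mod 40), not 19.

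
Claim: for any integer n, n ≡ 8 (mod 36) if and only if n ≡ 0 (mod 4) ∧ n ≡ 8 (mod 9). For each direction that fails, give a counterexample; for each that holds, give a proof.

Converse. If n ≡ 0 (mod 4) and n ≡ 8 (mod 9), then by the Chinese remainder theorem n ≡ 8 (mod 36). This is exactly n ≡ 8 (mod 36).

Forward direction. Suppose n ≡ 8 (mod 36); write n = 36j + 8. Since 4 ∣ 36, reducing mod 4 gives n ≡ 8 ≡ 0 (mod 4); since 9 ∣ 36, reducing mod 9 gives n ≡ 8 (mod 9).

Both implications hold.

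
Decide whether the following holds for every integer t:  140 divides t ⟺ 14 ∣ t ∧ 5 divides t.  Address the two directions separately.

Only the forward direction holds.

[⇒] If 140 ∣ t, write t = 140q. Since 140 = 10·14, t = 14·(10q), so 14 ∣ t; and since 140 = 28·5, t = 5·(28q), so 5 ∣ t.

[⇐] This fails: take t = 70. Both 14 ∣ 70 and 5 ∣ 70, yet 70 is not a multiple of 140 (since 70 = 0·140 + 70), so 140 ∤ 70.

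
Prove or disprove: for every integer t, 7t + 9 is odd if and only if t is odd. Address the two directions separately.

Forward direction. This fails: t = 0 gives 7t + 9 = 9, which is odd, but 0 is even, not odd.

Converse. This also fails: t = 1 is odd, but 7t + 9 = 16 is even, not odd.

Neither implication holds.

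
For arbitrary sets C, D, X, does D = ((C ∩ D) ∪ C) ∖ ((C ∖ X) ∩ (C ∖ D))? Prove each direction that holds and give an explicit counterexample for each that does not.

(⟹) This inclusion fails. Take C = ∅, D = {1}, X = ∅; then 1 ∈ D but 1 ∉ ((C ∩ D) ∪ C) ∖ ((C ∖ X) ∩ (C ∖ D)).

(⟸) This inclusion fails. Take C = {1}, D = ∅, X = {1}; then 1 ∈ ((C ∩ D) ∪ C) ∖ ((C ∖ X) ∩ (C ∖ D)) but 1 ∉ D.

Both inclusions fail.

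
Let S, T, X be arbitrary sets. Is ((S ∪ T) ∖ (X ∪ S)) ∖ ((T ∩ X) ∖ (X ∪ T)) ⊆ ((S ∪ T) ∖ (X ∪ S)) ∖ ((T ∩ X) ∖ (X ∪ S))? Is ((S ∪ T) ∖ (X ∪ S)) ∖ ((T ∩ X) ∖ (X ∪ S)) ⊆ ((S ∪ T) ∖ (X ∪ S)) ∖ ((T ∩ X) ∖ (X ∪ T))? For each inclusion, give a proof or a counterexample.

Both inclusions hold; the sets are equal.

(⟹) Let x ∈ ((S ∪ T) ∖ (X ∪ S)) ∖ ((T ∩ X) ∖ (X ∪ T)). Then x ∈ T and x ∉ S, X, from which x ∈ ((S ∪ T) ∖ (X ∪ S)) ∖ ((T ∩ X) ∖ (X ∪ S)).

(⟸) Let x ∈ ((S ∪ T) ∖ (X ∪ S)) ∖ ((T ∩ X) ∖ (X ∪ S)). Then x ∈ T and x ∉ S, X, from which x ∈ ((S ∪ T) ∖ (X ∪ S)) ∖ ((T ∩ X) ∖ (X ∪ T)).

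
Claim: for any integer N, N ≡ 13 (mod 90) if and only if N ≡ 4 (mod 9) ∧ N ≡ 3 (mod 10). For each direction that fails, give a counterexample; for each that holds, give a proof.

The biconditional holds.

(⇐) If N ≡ 4 (mod 9) and N ≡ 3 (mod 10), then by the Chinese remainder theorem N ≡ 13 (mod 90). This is exactly N ≡ 13 (mod 90).

(⇒) Suppose N ≡ 13 (mod 90); write N = 90j + 13. Since 9 ∣ 90, reducing mod 9 gives N ≡ 13 ≡ 4 (mod 9); since 10 ∣ 90, reducing mod 10 gives N ≡ 13 ≡ 3 (mod 10).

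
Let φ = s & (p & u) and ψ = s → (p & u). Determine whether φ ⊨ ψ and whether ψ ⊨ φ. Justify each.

Only the forward direction holds.

(⟹) Assume the antecedent. If p is true, the antecedent forces (p = T, u = T, s = T), and s → (p & u) holds there. If p is false, the antecedent cannot hold. Either way s → (p & u) holds.

(⟸) This fails. Under p = F, u = F, s = F, the left side is false but the right side is true.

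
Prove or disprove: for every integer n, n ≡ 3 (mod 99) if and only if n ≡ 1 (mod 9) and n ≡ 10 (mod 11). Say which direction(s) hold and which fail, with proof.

Forward direction. This fails: n = 3 gives 3 ≡ 3 (mod 99) but 3 ≡ 3 (mod 9), so the conjunction on the right does not hold.

Converse. This fails: n = 10 satisfies both congruences on the right (10 ≡ 1 mod 9 and 10 ≡ 10 mod 11) yet 10 ≡ 10 (mod 99), not 3.

Both directions fail.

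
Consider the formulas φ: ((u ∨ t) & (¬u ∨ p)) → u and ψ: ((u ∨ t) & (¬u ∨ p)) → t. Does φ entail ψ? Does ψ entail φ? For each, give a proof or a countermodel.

(⇒) This fails. Under p = T, u = T, t = F, the left side is true but the right side is false.

(⇐) This fails. Under p = F, u = F, t = T, the left side is false but the right side is true.

(⇒) fails and (⇐) fails.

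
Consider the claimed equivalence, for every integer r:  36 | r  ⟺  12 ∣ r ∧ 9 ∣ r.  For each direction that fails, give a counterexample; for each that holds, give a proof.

(⇒) If 36 ∣ r, write r = 36q. Since 36 = 3·12, r = 12·(3q), so 12 ∣ r; and since 36 = 4·9, r = 9·(4q), so 9 ∣ r.

(⇐) Suppose 12 ∣ r and 9 ∣ r. Any common multiple of 12 and 9 is a multiple of their lcm; here lcm(12, 9) = 12·9/gcd(12, 9) = 108/3 = 36, so 36 ∣ r.

Both directions hold; the statement is true.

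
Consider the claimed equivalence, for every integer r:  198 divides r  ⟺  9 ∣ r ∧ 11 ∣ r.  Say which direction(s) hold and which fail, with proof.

(⇒) holds; (⇐) fails.

(⇒) If 198 ∣ r, write r = 198q. Since 198 = 22·9, r = 9·(22q), so 9 ∣ r; and since 198 = 18·11, r = 11·(18q), so 11 ∣ r.

(⇐) This fails: take r = 99. Both 9 ∣ 99 and 11 ∣ 99, yet 99 is not a multiple of 198 (since 99 = 0·198 + 99), so 198 ∤ 99.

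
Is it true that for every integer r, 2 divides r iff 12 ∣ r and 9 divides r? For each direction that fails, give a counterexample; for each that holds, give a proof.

(←) Suppose 12 ∣ r and 9 ∣ r. Any common multiple of 12 and 9 is a multiple of their lcm; here lcm(12, 9) = 12·9/gcd(12, 9) = 108/3 = 36, so 36 ∣ r. Since 2 ∣ 36, it follows that 2 ∣ r.

(→) This fails: take r = 2. Certainly 2 ∣ 2, but 12 ∤ 2.

The forward direction fails; the converse holds.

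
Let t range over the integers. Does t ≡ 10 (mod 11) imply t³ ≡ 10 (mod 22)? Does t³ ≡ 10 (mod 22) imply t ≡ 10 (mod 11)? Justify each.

(⇒) This fails: take t = 21. Then 21 ≡ 10 (mod 11), but 21³ = 9261 ≡ 21 (mod 22), not 10.

(⇐) Conversely, the residues r modulo 22 with r³ ≡ 10 (mod 22) are exactly {10}, and each is ≡ 10 (mod 11).

Only the reverse direction holds.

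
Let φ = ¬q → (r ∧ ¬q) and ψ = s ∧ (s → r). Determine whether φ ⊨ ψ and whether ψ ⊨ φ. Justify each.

(⟹) This fails. Under s = F, q = T, r = F, the left side is true but the right side is false.

(⟸) Assume the antecedent. If s is true, the antecedent forces (s = T, q = F, r = T) or (s = T, q = T, r = T), and ¬q → (r ∧ ¬q) holds there. If s is false, the antecedent cannot hold. Either way ¬q → (r ∧ ¬q) holds.

(⇒) fails; (⇐) holds.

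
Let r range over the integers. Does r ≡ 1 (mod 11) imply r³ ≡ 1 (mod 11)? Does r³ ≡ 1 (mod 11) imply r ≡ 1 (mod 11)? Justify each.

Both directions hold; the statement is true.

(⇒) Suppose r ≡ 1 (mod 11). Write r = 11j + 1. Then (11j + 1)³ = 1331j³ + 363j² + 33j + 1 = 11(121j³ + 33j² + 3j) + 1, so r³ ≡ 1 (mod 11).

(⇐) For the converse, argue contrapositively. If r ≢ 1 (mod 11), then r is congruent to one of 0, 2, 3, 4, 5, 6, 7, 8, 9, 10 modulo 11, and these give r³ ≡ 0, 8, 5, 9, 4, 7, 2, 6, 3, 10 respectively — never 1.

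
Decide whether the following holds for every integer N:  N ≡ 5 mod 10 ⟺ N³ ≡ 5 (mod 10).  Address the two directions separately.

(⟹) Suppose N ≡ 5 mod 10. Write N = 10j + 5. Then (10j + 5)³ = 1000j³ + 1500j² + 750j + 125 = 10(100j³ + 150j² + 75j + 12) + 5, so N³ ≡ 5 (mod 10).

(⟸) Conversely, suppose N³ ≡ 5 (mod 10). The only residue r in {0, …, 9} with r³ ≡ 5 (mod 10) is r = 5, so N ≡ 5 (mod 10).

Both implications hold.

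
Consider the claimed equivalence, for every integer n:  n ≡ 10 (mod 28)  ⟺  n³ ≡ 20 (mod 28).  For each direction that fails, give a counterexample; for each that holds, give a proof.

(⇒) holds; (⇐) fails.

[⇒] Suppose n ≡ 10 (mod 28). Write n = 28j + 10. Then (28j + 10)³ = 21952j³ + 23520j² + 8400j + 1000 = 28(784j³ + 840j² + 300j + 35) + 20, so n³ ≡ 20 (mod 28).

[⇐] This fails: take n = 6. Then 6³ = 216 ≡ 20 (mod 28), yet 6 ≡ 6 (mod 28), not 10.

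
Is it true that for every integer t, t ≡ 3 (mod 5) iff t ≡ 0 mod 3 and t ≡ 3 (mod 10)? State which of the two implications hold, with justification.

(⇒) fails; (⇐) holds.

(⇒) This fails: t = 8 gives 8 ≡ 3 (mod 5) but 8 ≡ 2 (mod 3), so the conjunction on the right does not hold.

(⇐) Conversely, if t ≡ 0 (mod 3) and t ≡ 3 (mod 10), then by the Chinese remainder theorem t ≡ 3 (mod 30). Since 3 ≡ 3 (mod 5) and 5 ∣ 30, we get t ≡ 3 (mod 5).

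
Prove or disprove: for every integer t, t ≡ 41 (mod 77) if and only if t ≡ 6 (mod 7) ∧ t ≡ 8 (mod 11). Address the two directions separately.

[⇐] If t ≡ 6 (mod 7) and t ≡ 8 (mod 11), then by the Chinese remainder theorem t ≡ 41 (mod 77). This is exactly t ≡ 41 (mod 77).

[⇒] Suppose t ≡ 41 (mod 77); write t = 77j + 41. Since 7 ∣ 77, reducing mod 7 gives t ≡ 41 ≡ 6 (mod 7); since 11 ∣ 77, reducing mod 11 gives t ≡ 41 ≡ 8 (mod 11).

The biconditional holds.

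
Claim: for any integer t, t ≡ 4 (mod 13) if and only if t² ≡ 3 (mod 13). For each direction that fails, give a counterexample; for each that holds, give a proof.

Forward direction. Suppose t ≡ 4 (mod 13). Write t = 13j + 4. Then (13j + 4)² = 169j² + 104j + 16 = 13(13j² + 8j + 1) + 3, so t² ≡ 3 (mod 13).

Converse. This fails: take t = 9. Then 9² = 81 ≡ 3 (mod 13), yet 9 ≡ 9 (mod 13), not 4.

(⇒) holds; (⇐) fails.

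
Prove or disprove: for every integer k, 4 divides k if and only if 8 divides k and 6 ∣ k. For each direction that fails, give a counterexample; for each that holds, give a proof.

Only the converse holds.

(⟸) Suppose 8 ∣ k and 6 ∣ k. Any common multiple of 8 and 6 is a multiple of their lcm; here lcm(8, 6) = 8·6/gcd(8, 6) = 48/2 = 24, so 24 ∣ k. Since 4 ∣ 24, it follows that 4 ∣ k.

(⟹) This fails: take k = 4. Certainly 4 ∣ 4, but 8 ∤ 4.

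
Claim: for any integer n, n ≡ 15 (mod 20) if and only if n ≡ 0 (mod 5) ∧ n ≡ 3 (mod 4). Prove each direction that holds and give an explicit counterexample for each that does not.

The biconditional holds.

Forward direction. Suppose n ≡ 15 (mod 20); write n = 20j + 15. Since 5 ∣ 20, reducing mod 5 gives n ≡ 15 ≡ 0 (mod 5); since 4 ∣ 20, reducing mod 4 gives n ≡ 15 ≡ 3 (mod 4).

Converse. If n ≡ 0 (mod 5) and n ≡ 3 (mod 4), then by the Chinese remainder theorem n ≡ 15 (mod 20). This is exactly n ≡ 15 (mod 20).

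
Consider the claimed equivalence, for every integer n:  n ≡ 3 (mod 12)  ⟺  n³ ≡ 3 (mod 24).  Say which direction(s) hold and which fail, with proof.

[⇒] This fails: take n = 15. Then 15 ≡ 3 (mod 12), but 15³ = 3375 ≡ 15 (mod 24), not 3.

[⇐] Conversely, the residues r modulo 24 with r³ ≡ 3 (mod 24) are exactly {3}, and each is ≡ 3 (mod 12).

Only the reverse direction holds.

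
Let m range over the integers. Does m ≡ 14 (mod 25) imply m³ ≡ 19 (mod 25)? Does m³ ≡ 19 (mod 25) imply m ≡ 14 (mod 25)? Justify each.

(⇒) Suppose m ≡ 14 (mod 25). Write m = 25j + 14. Then (25j + 14)³ = 15625j³ + 26250j² + 14700j + 2744 = 25(625j³ + 1050j² + 588j + 109) + 19, so m³ ≡ 19 (mod 25).

(⇐) Conversely, suppose m³ ≡ 19 (mod 25). The only residue r in {0, …, 24} with r³ ≡ 19 (mod 25) is r = 14, so m ≡ 14 (mod 25).

Equivalent; both directions hold.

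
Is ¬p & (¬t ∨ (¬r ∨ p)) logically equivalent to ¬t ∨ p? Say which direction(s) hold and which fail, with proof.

Both directions fail.

(⇒) This fails. Under p = F, r = F, t = T, the left side is true but the right side is false.

(⇐) This fails. Under p = T, r = F, t = F, the left side is false but the right side is true.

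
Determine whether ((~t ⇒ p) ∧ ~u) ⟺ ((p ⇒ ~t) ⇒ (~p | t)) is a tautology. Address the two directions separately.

(⇒) fails and (⇐) fails.

(⇒) This fails. Under u = F, t = F, p = T, the left side is true but the right side is false.

(⇐) This fails. Under u = F, t = F, p = F, the left side is false but the right side is true.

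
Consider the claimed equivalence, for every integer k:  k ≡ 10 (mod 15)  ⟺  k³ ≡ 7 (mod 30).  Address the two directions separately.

(⇒) fails and (⇐) fails.

Forward direction. This fails: take k = 10. Then 10 ≡ 10 (mod 15), but 10³ = 1000 ≡ 10 (mod 30), not 7.

Converse. This fails: take k = 13. Then 13³ = 2197 ≡ 7 (mod 30), yet 13 ≡ 13 (mod 15), not 10.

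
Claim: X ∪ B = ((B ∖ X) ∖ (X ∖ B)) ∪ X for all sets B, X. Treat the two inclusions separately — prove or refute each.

(⊆) Let x ∈ X ∪ B. Then either x ∈ B and x ∉ X; or x ∈ X and x ∉ B; or x ∈ B ∩ X. In each case x ∈ ((B ∖ X) ∖ (X ∖ B)) ∪ X, so X ∪ B ⊆ ((B ∖ X) ∖ (X ∖ B)) ∪ X.

(⊇) Let x ∈ ((B ∖ X) ∖ (X ∖ B)) ∪ X. Then either x ∈ B and x ∉ X; or x ∈ X and x ∉ B; or x ∈ B ∩ X. In each case x ∈ X ∪ B, so ((B ∖ X) ∖ (X ∖ B)) ∪ X ⊆ X ∪ B.

Both inclusions hold; the sets are equal.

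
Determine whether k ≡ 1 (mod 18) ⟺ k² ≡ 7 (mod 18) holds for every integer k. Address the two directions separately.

Neither direction holds.

(⇒) This fails: take k = 1. Then 1 ≡ 1 (mod 18), but 1² = 1 ≡ 1 (mod 18), not 7.

(⇐) This fails: take k = 5. Then 5² = 25 ≡ 7 (mod 18), yet 5 ≡ 5 (mod 18), not 1.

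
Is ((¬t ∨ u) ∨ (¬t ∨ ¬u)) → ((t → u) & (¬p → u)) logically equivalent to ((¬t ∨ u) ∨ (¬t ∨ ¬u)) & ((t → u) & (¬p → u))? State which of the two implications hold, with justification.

(→) Assume the antecedent. If u is true, the consequent reduces to true regardless of the other variables. If u is false, the antecedent forces (p = T, t = F, u = F), and the consequent holds there. Either way the consequent holds.

(←) Assume the antecedent. If u is true, the consequent reduces to true regardless of the other variables. If u is false, the antecedent forces (p = T, t = F, u = F), and the consequent holds there. Either way the consequent holds.

Both implications hold.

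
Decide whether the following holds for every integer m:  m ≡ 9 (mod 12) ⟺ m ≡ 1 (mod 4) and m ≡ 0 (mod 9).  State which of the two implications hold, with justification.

The forward direction fails; the converse holds.

[⇐] If m ≡ 1 (mod 4) and m ≡ 0 (mod 9), then by the Chinese remainder theorem m ≡ 9 (mod 36). Since 9 ≡ 9 (mod 12) and 12 ∣ 36, we get m ≡ 9 (mod 12).

[⇒] This fails: m = 21 gives 21 ≡ 9 (mod 12) but 21 ≡ 3 (mod 9), so the conjunction on the right does not hold.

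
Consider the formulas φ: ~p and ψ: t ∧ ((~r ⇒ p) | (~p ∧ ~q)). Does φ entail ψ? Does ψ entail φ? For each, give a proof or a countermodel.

Both directions fail.

(⇒) This fails. Under q = F, p = F, t = F, r = F, the left side is true but the right side is false.

(⇐) This fails. Under q = F, p = T, t = T, r = F, the left side is false but the right side is true.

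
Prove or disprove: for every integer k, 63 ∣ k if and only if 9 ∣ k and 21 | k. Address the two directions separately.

Both implications hold.

Converse. Suppose 9 ∣ k and 21 ∣ k. Any common multiple of 9 and 21 is a multiple of their lcm; here lcm(9, 21) = 9·21/gcd(9, 21) = 189/3 = 63, so 63 ∣ k.

Forward direction. If 63 ∣ k, write k = 63q. Since 63 = 7·9, k = 9·(7q), so 9 ∣ k; and since 63 = 3·21, k = 21·(3q), so 21 ∣ k.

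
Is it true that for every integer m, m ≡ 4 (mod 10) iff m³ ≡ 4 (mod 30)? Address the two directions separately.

(⟹) This fails: take m = 14. Then 14 ≡ 4 (mod 10), but 14³ = 2744 ≡ 14 (mod 30), not 4.

(⟸) Conversely, the residues r modulo 30 with r³ ≡ 4 (mod 30) are exactly {4}, and each is ≡ 4 (mod 10).

(⇒) fails; (⇐) holds.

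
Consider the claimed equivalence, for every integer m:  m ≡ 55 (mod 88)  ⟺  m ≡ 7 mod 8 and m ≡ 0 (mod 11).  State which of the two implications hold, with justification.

(⇒) Suppose m ≡ 55 (mod 88); write m = 88j + 55. Since 8 ∣ 88, reducing mod 8 gives m ≡ 55 ≡ 7 (mod 8); since 11 ∣ 88, reducing mod 11 gives m ≡ 55 ≡ 0 (mod 11).

(⇐) Conversely, if m ≡ 7 (mod 8) and m ≡ 0 (mod 11), then by the Chinese remainder theorem m ≡ 55 (mod 88). This is exactly m ≡ 55 (mod 88).

Both directions hold; the statement is true.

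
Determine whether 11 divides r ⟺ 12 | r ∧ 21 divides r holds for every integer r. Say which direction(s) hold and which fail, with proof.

(⇒) fails and (⇐) fails.

(⟹) This fails: take r = 11. Certainly 11 ∣ 11, but 12 ∤ 11.

(⟸) This fails: take r = 84. Both 12 ∣ 84 and 21 ∣ 84, yet 84 is not a multiple of 11 (since 84 = 7·11 + 7), so 11 ∤ 84.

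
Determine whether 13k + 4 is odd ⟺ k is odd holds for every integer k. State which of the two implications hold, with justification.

(⇒) Suppose 13k + 4 is odd. Since 13 is odd, 13k and k have the same parity, so 13k + 4 ≡ k + 4 (mod 2). As 4 is even, 13k + 4 is odd exactly when k is odd. Thus k is odd.

(⇐) Conversely, suppose k is odd; write k = 2j + 1. Then 13k + 4 = 13·(2j + 1) + 4 = 2·13j + 17, which is odd.

Both directions hold; the statement is true.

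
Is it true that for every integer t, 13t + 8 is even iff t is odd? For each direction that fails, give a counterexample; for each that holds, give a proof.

Both directions fail.

(⇒) This fails: t = 6 gives 13t + 8 = 86, which is even, but 6 is even, not odd.

(⇐) This also fails: t = 7 is odd, but 13t + 8 = 99 is odd, not even.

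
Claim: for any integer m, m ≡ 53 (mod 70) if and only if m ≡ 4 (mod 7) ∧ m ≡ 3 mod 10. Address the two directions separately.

Both directions hold.

[⇒] Suppose m ≡ 53 (mod 70); write m = 70j + 53. Since 7 ∣ 70, reducing mod 7 gives m ≡ 53 ≡ 4 (mod 7); since 10 ∣ 70, reducing mod 10 gives m ≡ 53 ≡ 3 (mod 10).

[⇐] Conversely, if m ≡ 4 (mod 7) and m ≡ 3 (mod 10), then by the Chinese remainder theorem m ≡ 53 (mod 70). This is exactly m ≡ 53 (mod 70).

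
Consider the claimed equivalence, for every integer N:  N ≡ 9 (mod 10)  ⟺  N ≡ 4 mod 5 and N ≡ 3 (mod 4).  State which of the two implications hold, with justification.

(⟹) This fails: N = 9 gives 9 ≡ 9 (mod 10) but 9 ≡ 1 (mod 4), so the conjunction on the right does not hold.

(⟸) Conversely, if N ≡ 4 (mod 5) and N ≡ 3 (mod 4), then by the Chinese remainder theorem N ≡ 19 (mod 20). Since 19 ≡ 9 (mod 10) and 10 ∣ 20, we get N ≡ 9 (mod 10).

Not equivalent: only (⇐) holds.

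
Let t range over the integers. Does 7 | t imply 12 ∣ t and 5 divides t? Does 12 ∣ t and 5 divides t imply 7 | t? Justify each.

(⇒) This fails: take t = 7. Certainly 7 ∣ 7, but 12 ∤ 7.

(⇐) This fails: take t = 60. Both 12 ∣ 60 and 5 ∣ 60, yet 60 is not a multiple of 7 (since 60 = 8·7 + 4), so 7 ∤ 60.

Neither direction holds.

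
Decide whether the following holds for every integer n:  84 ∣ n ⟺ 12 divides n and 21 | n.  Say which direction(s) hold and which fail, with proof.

(⇒) If 84 ∣ n, write n = 84q. Since 84 = 7·12, n = 12·(7q), so 12 ∣ n; and since 84 = 4·21, n = 21·(4q), so 21 ∣ n.

(⇐) Suppose 12 ∣ n and 21 ∣ n. Any common multiple of 12 and 21 is a multiple of their lcm; here lcm(12, 21) = 12·21/gcd(12, 21) = 252/3 = 84, so 84 ∣ n.

Both implications hold.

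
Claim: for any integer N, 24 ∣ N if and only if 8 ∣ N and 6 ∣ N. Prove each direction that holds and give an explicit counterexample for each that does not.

Both directions hold; the statement is true.

(⇒) If 24 ∣ N, write N = 24q. Since 24 = 3·8, N = 8·(3q), so 8 ∣ N; and since 24 = 4·6, N = 6·(4q), so 6 ∣ N.

(⇐) Suppose 8 ∣ N and 6 ∣ N. Any common multiple of 8 and 6 is a multiple of their lcm; here lcm(8, 6) = 8·6/gcd(8, 6) = 48/2 = 24, so 24 ∣ N.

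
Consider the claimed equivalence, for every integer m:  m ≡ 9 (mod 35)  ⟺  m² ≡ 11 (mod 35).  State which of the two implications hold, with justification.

The forward direction holds; the converse fails.

(⇒) Suppose m ≡ 9 (mod 35). Write m = 35j + 9. Then (35j + 9)² = 1225j² + 630j + 81 = 35(35j² + 18j + 2) + 11, so m² ≡ 11 (mod 35).

(⇐) This fails: take m = 16. Then 16² = 256 ≡ 11 (mod 35), yet 16 ≡ 16 (mod 35), not 9.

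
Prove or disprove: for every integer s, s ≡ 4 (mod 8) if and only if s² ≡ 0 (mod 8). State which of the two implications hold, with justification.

(→) Suppose s ≡ 4 (mod 8). Write s = 8j + 4. Then (8j + 4)² = 64j² + 64j + 16 = 8(8j² + 8j + 2) + 0, so s² ≡ 0 (mod 8).

(←) This fails: take s = 0. Then 0² = 0 ≡ 0 (mod 8), yet 0 ≡ 0 (mod 8), not 4.

The forward direction holds; the converse fails.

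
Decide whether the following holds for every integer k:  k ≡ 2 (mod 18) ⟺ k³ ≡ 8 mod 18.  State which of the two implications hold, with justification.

(⇒) Suppose k ≡ 2 (mod 18). Write k = 18j + 2. Then (18j + 2)³ = 5832j³ + 1944j² + 216j + 8 = 18(324j³ + 108j² + 12j) + 8, so k³ ≡ 8 (mod 18).

(⇐) This fails: take k = 8. Then 8³ = 512 ≡ 8 (mod 18), yet 8 ≡ 8 (mod 18), not 2.

Only the forward implication holds.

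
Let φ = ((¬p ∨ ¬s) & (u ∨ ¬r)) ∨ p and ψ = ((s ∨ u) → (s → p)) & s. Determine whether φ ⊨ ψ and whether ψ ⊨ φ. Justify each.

Forward direction. This fails. Under u = F, s = F, p = F, r = F, the left side is true but the right side is false.

Converse. Assume the antecedent. If u is true, ((¬p ∨ ¬s) & (u ∨ ¬r)) ∨ p reduces to true regardless of the other variables. If u is false, the antecedent forces (u = F, s = T, p = T, r = F) or (u = F, s = T, p = T, r = T), and ((¬p ∨ ¬s) & (u ∨ ¬r)) ∨ p holds there. Either way ((¬p ∨ ¬s) & (u ∨ ¬r)) ∨ p holds.

Only the reverse direction holds.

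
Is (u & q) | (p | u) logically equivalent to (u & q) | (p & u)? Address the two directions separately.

Forward direction. This fails. Under q = F, p = T, u = F, the left side is true but the right side is false.

Converse. Assume the antecedent. If q is true, the antecedent forces (q = T, p = F, u = T) or (q = T, p = T, u = T), and (u & q) | (p | u) holds there. If q is false, the antecedent forces (q = F, p = T, u = T), and (u & q) | (p | u) holds there. Either way (u & q) | (p | u) holds.

Not equivalent: only (⇐) holds.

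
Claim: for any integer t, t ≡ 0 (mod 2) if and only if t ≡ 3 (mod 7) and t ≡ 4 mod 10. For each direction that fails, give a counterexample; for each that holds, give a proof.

The forward direction fails; the converse holds.

[⇒] This fails: t = 0 gives 0 ≡ 0 (mod 2) but 0 ≡ 0 (mod 7), so the conjunction on the right does not hold.

[⇐] Conversely, if t ≡ 3 (mod 7) and t ≡ 4 (mod 10), then by the Chinese remainder theorem t ≡ 24 (mod 70). Since 24 ≡ 0 (mod 2) and 2 ∣ 70, we get t ≡ 0 (mod 2).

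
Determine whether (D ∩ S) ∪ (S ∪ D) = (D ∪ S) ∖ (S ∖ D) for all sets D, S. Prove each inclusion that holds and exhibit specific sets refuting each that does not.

(⊆) fails; (⊇) holds.

(⊆) This inclusion fails. Take D = ∅, S = {1}; then 1 ∈ (D ∩ S) ∪ (S ∪ D) but 1 ∉ (D ∪ S) ∖ (S ∖ D).

(⊇) Let x ∈ (D ∪ S) ∖ (S ∖ D). Then either x ∈ D and x ∉ S; or x ∈ D ∩ S. In each case x ∈ (D ∩ S) ∪ (S ∪ D), so (D ∪ S) ∖ (S ∖ D) ⊆ (D ∩ S) ∪ (S ∪ D).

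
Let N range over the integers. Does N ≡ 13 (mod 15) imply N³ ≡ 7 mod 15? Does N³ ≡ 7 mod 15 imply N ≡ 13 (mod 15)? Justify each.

Both directions hold; the statement is true.

Forward direction. Suppose N ≡ 13 (mod 15). Write N = 15j + 13. Then (15j + 13)³ = 3375j³ + 8775j² + 7605j + 2197 = 15(225j³ + 585j² + 507j + 146) + 7, so N³ ≡ 7 (mod 15).

Converse. Suppose N³ ≡ 7 (mod 15). The only residue r in {0, …, 14} with r³ ≡ 7 (mod 15) is r = 13, so N ≡ 13 (mod 15).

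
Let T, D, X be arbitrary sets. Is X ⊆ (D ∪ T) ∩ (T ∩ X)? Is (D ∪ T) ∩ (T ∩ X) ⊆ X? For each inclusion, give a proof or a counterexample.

(⊆) fails; (⊇) holds.

(⊆) This inclusion fails. Take T = ∅, D = ∅, X = {1}; then 1 ∈ X but 1 ∉ (D ∪ T) ∩ (T ∩ X).

(⊇) Let x ∈ (D ∪ T) ∩ (T ∩ X). Then either x ∈ T ∩ X and x ∉ D; or x ∈ T ∩ D ∩ X. In each case x ∈ X, so (D ∪ T) ∩ (T ∩ X) ⊆ X.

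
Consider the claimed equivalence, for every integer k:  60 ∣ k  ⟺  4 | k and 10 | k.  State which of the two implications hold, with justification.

Only the forward direction holds.

(⟹) If 60 ∣ k, write k = 60q. Since 60 = 15·4, k = 4·(15q), so 4 ∣ k; and since 60 = 6·10, k = 10·(6q), so 10 ∣ k.

(⟸) This fails: take k = 20. Both 4 ∣ 20 and 10 ∣ 20, yet 20 is not a multiple of 60 (since 20 = 0·60 + 20), so 60 ∤ 20.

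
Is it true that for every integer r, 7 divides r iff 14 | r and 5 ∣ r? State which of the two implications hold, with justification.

Only the reverse direction holds.

(→) This fails: take r = 7. Certainly 7 ∣ 7, but 14 ∤ 7.

(←) Suppose 14 ∣ r and 5 ∣ r. Any common multiple of 14 and 5 is a multiple of their lcm; here gcd(14, 5) = 1, so lcm(14, 5) = 14·5 = 70, so 70 ∣ r. Since 7 ∣ 70, it follows that 7 ∣ r.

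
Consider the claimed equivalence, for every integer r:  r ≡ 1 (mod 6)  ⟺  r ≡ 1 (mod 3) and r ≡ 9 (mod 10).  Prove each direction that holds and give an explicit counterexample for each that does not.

Forward direction. This fails: r = 1 gives 1 ≡ 1 (mod 6) but 1 ≡ 1 (mod 10), so the conjunction on the right does not hold.

Converse. If r ≡ 1 (mod 3) and r ≡ 9 (mod 10), then by the Chinese remainder theorem r ≡ 19 (mod 30). Since 19 ≡ 1 (mod 6) and 6 ∣ 30, we get r ≡ 1 (mod 6).

The forward direction fails; the converse holds.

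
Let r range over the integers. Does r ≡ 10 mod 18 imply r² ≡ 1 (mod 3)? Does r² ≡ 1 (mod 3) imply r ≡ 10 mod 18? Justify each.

(⇒) holds; (⇐) fails.

(→) Suppose r ≡ 10 (mod 18). Then r² ≡ 10² = 100 (mod 18), and since 3 ∣ 18, also r² ≡ 1 (mod 3).

(←) This fails: take r = 1. Then 1² = 1 ≡ 1 (mod 3), yet 1 ≡ 1 (mod 18), not 10.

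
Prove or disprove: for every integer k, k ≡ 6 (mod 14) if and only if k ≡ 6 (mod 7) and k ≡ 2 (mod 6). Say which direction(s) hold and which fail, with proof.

Not equivalent: only (⇐) holds.

Forward direction. This fails: k = 34 gives 34 ≡ 6 (mod 14) but 34 ≡ 4 (mod 6), so the conjunction on the right does not hold.

Converse. If k ≡ 6 (mod 7) and k ≡ 2 (mod 6), then by the Chinese remainder theorem k ≡ 20 (mod 42). Since 20 ≡ 6 (mod 14) and 14 ∣ 42, we get k ≡ 6 (mod 14).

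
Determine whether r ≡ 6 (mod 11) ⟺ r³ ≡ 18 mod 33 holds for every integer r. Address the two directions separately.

(⇒) fails; (⇐) holds.

(⇒) This fails: take r = 17. Then 17 ≡ 6 (mod 11), but 17³ = 4913 ≡ 29 (mod 33), not 18.

(⇐) Conversely, the residues r modulo 33 with r³ ≡ 18 (mod 33) are exactly {6}, and each is ≡ 6 (mod 11).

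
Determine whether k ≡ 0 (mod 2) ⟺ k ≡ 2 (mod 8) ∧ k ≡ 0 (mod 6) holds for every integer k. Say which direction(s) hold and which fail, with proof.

Only the converse holds.

Converse. If k ≡ 2 (mod 8) and k ≡ 0 (mod 6), then by the Chinese remainder theorem k ≡ 18 (mod 24). Since 18 ≡ 0 (mod 2) and 2 ∣ 24, we get k ≡ 0 (mod 2).

Forward direction. This fails: k = 0 gives 0 ≡ 0 (mod 2) but 0 ≡ 0 (mod 8), so the conjunction on the right does not hold.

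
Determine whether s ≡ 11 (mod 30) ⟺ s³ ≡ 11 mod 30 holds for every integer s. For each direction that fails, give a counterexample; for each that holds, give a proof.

[⇒] Suppose s ≡ 11 (mod 30). Write s = 30j + 11. Then (30j + 11)³ = 27000j³ + 29700j² + 10890j + 1331 = 30(900j³ + 990j² + 363j + 44) + 11, so s³ ≡ 11 (mod 30).

[⇐] Conversely, suppose s³ ≡ 11 (mod 30). The only residue r in {0, …, 29} with r³ ≡ 11 (mod 30) is r = 11, so s ≡ 11 (mod 30).

Both implications hold.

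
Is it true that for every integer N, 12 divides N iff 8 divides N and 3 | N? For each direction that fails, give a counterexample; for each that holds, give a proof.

(⇒) fails; (⇐) holds.

(→) This fails: take N = 12. Certainly 12 ∣ 12, but 8 ∤ 12.

(←) Suppose 8 ∣ N and 3 ∣ N. Any common multiple of 8 and 3 is a multiple of their lcm; here gcd(8, 3) = 1, so lcm(8, 3) = 8·3 = 24, so 24 ∣ N. Since 12 ∣ 24, it follows that 12 ∣ N.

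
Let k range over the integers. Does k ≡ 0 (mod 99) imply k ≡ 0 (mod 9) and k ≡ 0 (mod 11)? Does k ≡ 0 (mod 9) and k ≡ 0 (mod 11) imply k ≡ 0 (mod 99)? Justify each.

Both implications hold.

(⇒) Suppose k ≡ 0 (mod 99); write k = 99j + 0. Since 9 ∣ 99, reducing mod 9 gives k ≡ 0 (mod 9); since 11 ∣ 99, reducing mod 11 gives k ≡ 0 (mod 11).

(⇐) Conversely, if k ≡ 0 (mod 9) and k ≡ 0 (mod 11), then by the Chinese remainder theorem k ≡ 0 (mod 99). This is exactly k ≡ 0 (mod 99).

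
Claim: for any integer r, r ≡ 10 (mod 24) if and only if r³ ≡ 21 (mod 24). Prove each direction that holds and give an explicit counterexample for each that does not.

Forward direction. This fails: take r = 10. Then 10 ≡ 10 (mod 24), but 10³ = 1000 ≡ 16 (mod 24), not 21.

Converse. This fails: take r = 21. Then 21³ = 9261 ≡ 21 (mod 24), yet 21 ≡ 21 (mod 24), not 10.

Neither direction holds.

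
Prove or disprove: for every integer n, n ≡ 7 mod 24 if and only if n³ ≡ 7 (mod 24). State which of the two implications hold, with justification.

[⇒] Suppose n ≡ 7 mod 24. Write n = 24j + 7. Then (24j + 7)³ = 13824j³ + 12096j² + 3528j + 343 = 24(576j³ + 504j² + 147j + 14) + 7, so n³ ≡ 7 (mod 24).

[⇐] Conversely, suppose n³ ≡ 7 (mod 24). The only residue r in {0, …, 23} with r³ ≡ 7 (mod 24) is r = 7, so n ≡ 7 (mod 24).

Both implications hold.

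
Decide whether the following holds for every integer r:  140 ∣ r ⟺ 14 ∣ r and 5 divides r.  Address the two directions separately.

(⟹) If 140 ∣ r, write r = 140q. Since 140 = 10·14, r = 14·(10q), so 14 ∣ r; and since 140 = 28·5, r = 5·(28q), so 5 ∣ r.

(⟸) This fails: take r = 70. Both 14 ∣ 70 and 5 ∣ 70, yet 70 is not a multiple of 140 (since 70 = 0·140 + 70), so 140 ∤ 70.

Only the forward direction holds.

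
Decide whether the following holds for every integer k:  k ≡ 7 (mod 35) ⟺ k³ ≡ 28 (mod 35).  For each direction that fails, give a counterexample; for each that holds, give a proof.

Equivalent; both directions hold.

[⇐] Suppose k³ ≡ 28 (mod 35). The only residue r in {0, …, 34} with r³ ≡ 28 (mod 35) is r = 7, so k ≡ 7 (mod 35).

[⇒] Suppose k ≡ 7 (mod 35). Write k = 35j + 7. Then (35j + 7)³ = 42875j³ + 25725j² + 5145j + 343 = 35(1225j³ + 735j² + 147j + 9) + 28, so k³ ≡ 28 (mod 35).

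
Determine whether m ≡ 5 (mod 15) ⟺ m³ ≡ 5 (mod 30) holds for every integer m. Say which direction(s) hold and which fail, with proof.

(→) This fails: take m = 20. Then 20 ≡ 5 (mod 15), but 20³ = 8000 ≡ 20 (mod 30), not 5.

(←) Conversely, the residues r modulo 30 with r³ ≡ 5 (mod 30) are exactly {5}, and each is ≡ 5 (mod 15).

Only the reverse direction holds.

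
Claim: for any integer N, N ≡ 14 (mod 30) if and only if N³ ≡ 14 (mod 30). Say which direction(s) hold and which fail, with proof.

Equivalent; both directions hold.

[⇐] Suppose N³ ≡ 14 (mod 30). The only residue r in {0, …, 29} with r³ ≡ 14 (mod 30) is r = 14, so N ≡ 14 (mod 30).

[⇒] Suppose N ≡ 14 (mod 30). Write N = 30j + 14. Then (30j + 14)³ = 27000j³ + 37800j² + 17640j + 2744 = 30(900j³ + 1260j² + 588j + 91) + 14, so N³ ≡ 14 (mod 30).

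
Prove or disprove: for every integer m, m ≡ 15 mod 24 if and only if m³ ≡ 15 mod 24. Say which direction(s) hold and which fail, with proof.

The biconditional holds.

(⟹) Suppose m ≡ 15 mod 24. Write m = 24j + 15. Then (24j + 15)³ = 13824j³ + 25920j² + 16200j + 3375 = 24(576j³ + 1080j² + 675j + 140) + 15, so m³ ≡ 15 (mod 24).

(⟸) Conversely, suppose m³ ≡ 15 (mod 24). The only residue r in {0, …, 23} with r³ ≡ 15 (mod 24) is r = 15, so m ≡ 15 (mod 24).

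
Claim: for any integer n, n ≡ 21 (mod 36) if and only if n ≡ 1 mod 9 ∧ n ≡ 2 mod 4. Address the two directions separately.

Neither direction holds.

Forward direction. This fails: n = 21 gives 21 ≡ 21 (mod 36) but 21 ≡ 3 (mod 9), so the conjunction on the right does not hold.

Converse. This fails: n = 10 satisfies both congruences on the right (10 ≡ 1 mod 9 and 10 ≡ 2 mod 4) yet 10 ≡ 10 (mod 36), not 21.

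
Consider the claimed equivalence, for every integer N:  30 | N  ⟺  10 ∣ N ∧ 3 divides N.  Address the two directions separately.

Both directions hold.

Forward direction. If 30 ∣ N, write N = 30q. Since 30 = 3·10, N = 10·(3q), so 10 ∣ N; and since 30 = 10·3, N = 3·(10q), so 3 ∣ N.

Converse. Suppose 10 ∣ N and 3 ∣ N. Any common multiple of 10 and 3 is a multiple of their lcm; here gcd(10, 3) = 1, so lcm(10, 3) = 10·3 = 30, so 30 ∣ N.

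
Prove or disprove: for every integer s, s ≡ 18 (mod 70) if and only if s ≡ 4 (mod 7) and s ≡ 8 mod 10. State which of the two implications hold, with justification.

Both directions hold; the statement is true.

[⇒] Suppose s ≡ 18 (mod 70); write s = 70j + 18. Since 7 ∣ 70, reducing mod 7 gives s ≡ 18 ≡ 4 (mod 7); since 10 ∣ 70, reducing mod 10 gives s ≡ 18 ≡ 8 (mod 10).

[⇐] Conversely, if s ≡ 4 (mod 7) and s ≡ 8 (mod 10), then by the Chinese remainder theorem s ≡ 18 (mod 70). This is exactly s ≡ 18 (mod 70).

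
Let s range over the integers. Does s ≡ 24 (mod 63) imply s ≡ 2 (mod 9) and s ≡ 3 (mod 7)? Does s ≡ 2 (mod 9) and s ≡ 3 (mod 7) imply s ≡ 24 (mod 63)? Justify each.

Forward direction. This fails: s = 24 gives 24 ≡ 24 (mod 63) but 24 ≡ 6 (mod 9), so the conjunction on the right does not hold.

Converse. This fails: s = 38 satisfies both congruences on the right (38 ≡ 2 mod 9 and 38 ≡ 3 mod 7) yet 38 ≡ 38 (mod 63), not 24.

Neither direction holds.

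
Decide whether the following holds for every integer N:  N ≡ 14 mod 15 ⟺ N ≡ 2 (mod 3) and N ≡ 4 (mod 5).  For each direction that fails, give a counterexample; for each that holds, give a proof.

Forward direction. Suppose N ≡ 14 (mod 15); write N = 15j + 14. Since 3 ∣ 15, reducing mod 3 gives N ≡ 14 ≡ 2 (mod 3); since 5 ∣ 15, reducing mod 5 gives N ≡ 14 ≡ 4 (mod 5).

Converse. If N ≡ 2 (mod 3) and N ≡ 4 (mod 5), then by the Chinese remainder theorem N ≡ 14 (mod 15). This is exactly N ≡ 14 (mod 15).

Both implications hold.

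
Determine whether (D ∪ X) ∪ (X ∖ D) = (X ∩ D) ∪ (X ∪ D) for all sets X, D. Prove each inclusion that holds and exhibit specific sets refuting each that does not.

(⊆) Let x ∈ (D ∪ X) ∪ (X ∖ D). Then either x ∈ X and x ∉ D; or x ∈ D and x ∉ X; or x ∈ X ∩ D. In each case x ∈ (X ∩ D) ∪ (X ∪ D), so (D ∪ X) ∪ (X ∖ D) ⊆ (X ∩ D) ∪ (X ∪ D).

(⊇) Let x ∈ (X ∩ D) ∪ (X ∪ D). Then either x ∈ X and x ∉ D; or x ∈ D and x ∉ X; or x ∈ X ∩ D. In each case x ∈ (D ∪ X) ∪ (X ∖ D), so (X ∩ D) ∪ (X ∪ D) ⊆ (D ∪ X) ∪ (X ∖ D).

The two sets are equal.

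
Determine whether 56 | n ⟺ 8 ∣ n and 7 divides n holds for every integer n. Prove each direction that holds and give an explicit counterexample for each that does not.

[⇒] If 56 ∣ n, write n = 56q. Since 56 = 7·8, n = 8·(7q), so 8 ∣ n; and since 56 = 8·7, n = 7·(8q), so 7 ∣ n.

[⇐] Suppose 8 ∣ n and 7 ∣ n. Any common multiple of 8 and 7 is a multiple of their lcm; here gcd(8, 7) = 1, so lcm(8, 7) = 8·7 = 56, so 56 ∣ n.

The biconditional holds.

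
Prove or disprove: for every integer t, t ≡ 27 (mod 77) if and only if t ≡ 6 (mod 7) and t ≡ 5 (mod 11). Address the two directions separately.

[⇒] Suppose t ≡ 27 (mod 77); write t = 77j + 27. Since 7 ∣ 77, reducing mod 7 gives t ≡ 27 ≡ 6 (mod 7); since 11 ∣ 77, reducing mod 11 gives t ≡ 27 ≡ 5 (mod 11).

[⇐] Conversely, if t ≡ 6 (mod 7) and t ≡ 5 (mod 11), then by the Chinese remainder theorem t ≡ 27 (mod 77). This is exactly t ≡ 27 (mod 77).

Both directions hold.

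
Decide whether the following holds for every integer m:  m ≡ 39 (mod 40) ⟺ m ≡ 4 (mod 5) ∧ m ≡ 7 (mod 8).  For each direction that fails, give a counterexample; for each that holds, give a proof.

(⇒) Suppose m ≡ 39 (mod 40); write m = 40j + 39. Since 5 ∣ 40, reducing mod 5 gives m ≡ 39 ≡ 4 (mod 5); since 8 ∣ 40, reducing mod 8 gives m ≡ 39 ≡ 7 (mod 8).

(⇐) Conversely, if m ≡ 4 (mod 5) and m ≡ 7 (mod 8), then by the Chinese remainder theorem m ≡ 39 (mod 40). This is exactly m ≡ 39 (mod 40).

Both implications hold.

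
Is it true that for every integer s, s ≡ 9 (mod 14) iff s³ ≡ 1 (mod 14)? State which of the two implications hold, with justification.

(⇒) holds; (⇐) fails.

[⇒] Suppose s ≡ 9 (mod 14). Write s = 14j + 9. Then (14j + 9)³ = 2744j³ + 5292j² + 3402j + 729 = 14(196j³ + 378j² + 243j + 52) + 1, so s³ ≡ 1 (mod 14).

[⇐] This fails: take s = 1. Then 1³ = 1 ≡ 1 (mod 14), yet 1 ≡ 1 (mod 14), not 9.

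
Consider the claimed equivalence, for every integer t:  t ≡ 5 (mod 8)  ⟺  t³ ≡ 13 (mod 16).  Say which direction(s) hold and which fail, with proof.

(←) The residues r modulo 16 with r³ ≡ 13 (mod 16) are exactly {5}, and each is ≡ 5 (mod 8).

(→) This fails: take t = 13. Then 13 ≡ 5 (mod 8), but 13³ = 2197 ≡ 5 (mod 16), not 13.

The forward direction fails; the converse holds.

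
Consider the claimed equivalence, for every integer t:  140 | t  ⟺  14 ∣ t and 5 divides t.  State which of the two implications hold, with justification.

Only the forward direction holds.

[⇐] This fails: take t = 70. Both 14 ∣ 70 and 5 ∣ 70, yet 70 is not a multiple of 140 (since 70 = 0·140 + 70), so 140 ∤ 70.

[⇒] If 140 ∣ t, write t = 140q. Since 140 = 10·14, t = 14·(10q), so 14 ∣ t; and since 140 = 28·5, t = 5·(28q), so 5 ∣ t.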